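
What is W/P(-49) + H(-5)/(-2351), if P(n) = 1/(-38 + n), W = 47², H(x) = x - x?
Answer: -192183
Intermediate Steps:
H(x) = 0
W = 2209
W/P(-49) + H(-5)/(-2351) = 2209/(1/(-38 - 49)) + 0/(-2351) = 2209/(1/(-87)) + 0*(-1/2351) = 2209/(-1/87) + 0 = 2209*(-87) + 0 = -192183 + 0 = -192183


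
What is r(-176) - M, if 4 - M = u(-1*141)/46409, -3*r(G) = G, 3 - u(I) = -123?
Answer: 7611454/139227 ≈ 54.669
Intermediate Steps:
u(I) = 126 (u(I) = 3 - 1*(-123) = 3 + 123 = 126)
r(G) = -G/3
M = 185510/46409 (M = 4 - 126/46409 = 185510/46409 ≈ 3.9973)
r(-176) - M = -1/3*(-176) - 1*185510/46409 = 176/3 - 185510/46409 = 7611454/139227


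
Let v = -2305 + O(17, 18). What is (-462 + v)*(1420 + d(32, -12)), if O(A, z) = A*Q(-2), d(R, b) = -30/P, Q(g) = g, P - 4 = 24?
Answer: -55641865/14 ≈ -3.9744e+6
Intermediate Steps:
P = 28 (P = 4 + 24 = 28)
d(R, b) = -15/14 (d(R, b) = -30/28 = -30*1/28 = -15/14)
O(A, z) = -2*A (O(A, z) = A*(-2) = -2*A)
v = -2339 (v = -2305 - 2*17 = -2305 - 34 = -2339)
(-462 + v)*(1420 + d(32, -12)) = (-462 - 2339)*(1420 - 15/14) = -2801*19865/14 = -55641865/14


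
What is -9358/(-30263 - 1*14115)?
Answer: 4679/22189 ≈ 0.21087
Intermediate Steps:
-9358/(-30263 - 1*14115) = -9358/(-30263 - 14115) = -9358/(-44378) = -9358*(-1/44378) = 4679/22189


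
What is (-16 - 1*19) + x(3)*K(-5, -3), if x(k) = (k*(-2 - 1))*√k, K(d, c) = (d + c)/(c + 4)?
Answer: -35 + 72*√3 ≈ 89.708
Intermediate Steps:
K(d, c) = (c + d)/(4 + c)
x(k) = -3*k^(3/2) (x(k) = (k*(-3))*√k = (-3*k)*√k = -3*k^(3/2))
(-16 - 1*19) + x(3)*K(-5, -3) = (-16 - 1*19) + (-9*√3)*((-3 - 5)/(4 - 3)) = (-16 - 19) + (-9*√3)*(-8/1) = -35 + (-9*√3)*(1*(-8)) = -35 - 9*√3*(-8) = -35 + 72*√3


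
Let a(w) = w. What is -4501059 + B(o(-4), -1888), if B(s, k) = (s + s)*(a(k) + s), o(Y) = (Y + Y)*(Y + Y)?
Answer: -4734531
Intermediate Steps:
o(Y) = 4*Y² (o(Y) = (2*Y)*(2*Y) = 4*Y²)
B(s, k) = 2*s*(k + s) (B(s, k) = (s + s)*(k + s) = (2*s)*(k + s) = 2*s*(k + s))
-4501059 + B(o(-4), -1888) = -4501059 + 2*(4*(-4)²)*(-1888 + 4*(-4)²) = -4501059 + 2*(4*16)*(-1888 + 4*16) = -4501059 + 2*64*(-1888 + 64) = -4501059 + 2*64*(-1824) = -4501059 - 233472 = -4734531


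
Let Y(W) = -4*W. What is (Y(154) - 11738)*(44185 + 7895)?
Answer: -643396320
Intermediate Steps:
(Y(154) - 11738)*(44185 + 7895) = (-4*154 - 11738)*(44185 + 7895) = (-616 - 11738)*52080 = -12354*52080 = -643396320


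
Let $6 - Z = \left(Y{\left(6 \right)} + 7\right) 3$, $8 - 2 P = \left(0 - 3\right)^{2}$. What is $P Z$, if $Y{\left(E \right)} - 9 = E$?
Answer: $30$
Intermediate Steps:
$P = - \frac{1}{2}$ ($P = 4 - \frac{\left(0 - 3\right)^{2}}{2} = 4 - \frac{\left(-3\right)^{2}}{2} = 4 - \frac{9}{2} = - \frac{1}{2} \approx -0.5$)
$Y{\left(E \right)} = 9 + E$
$Z = -60$ ($Z = 6 - \left(\left(9 + 6\right) + 7\right) 3 = 6 - \left(15 + 7\right) 3 = 6 - 22 \cdot 3 = 6 - 66 = -60$)
$P Z = \left(- \frac{1}{2}\right) \left(-60\right) = 30$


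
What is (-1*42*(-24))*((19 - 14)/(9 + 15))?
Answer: 210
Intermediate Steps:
(-1*42*(-24))*((19 - 14)/(9 + 15)) = (-42*(-24))*(5/24) = 1008*(5*(1/24)) = 1008*(5/24) = 210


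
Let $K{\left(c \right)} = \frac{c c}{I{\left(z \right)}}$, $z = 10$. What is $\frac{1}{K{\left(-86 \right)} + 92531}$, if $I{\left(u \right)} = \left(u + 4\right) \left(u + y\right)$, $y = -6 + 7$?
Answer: $\frac{77}{7128585} \approx 1.0802 \cdot 10^{-5}$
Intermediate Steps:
$y = 1$
$I{\left(u \right)} = \left(1 + u\right) \left(4 + u\right)$ ($I{\left(u \right)} = \left(u + 4\right) \left(u + 1\right) = \left(4 + u\right) \left(1 + u\right) = \left(1 + u\right) \left(4 + u\right)$)
$K{\left(c \right)} = \frac{c^{2}}{154}$ ($K{\left(c \right)} = \frac{c c}{4 + 10^{2} + 5 \cdot 10} = \frac{c^{2}}{4 + 100 + 50} = \frac{c^{2}}{154}$)
$\frac{1}{K{\left(-86 \right)} + 92531} = \frac{1}{\frac{\left(-86\right)^{2}}{154} + 92531} = \frac{1}{\frac{1}{154} \cdot 7396 + 92531} = \frac{1}{\frac{3698}{77} + 92531} = \frac{1}{\frac{7128585}{77}} = \frac{77}{7128585}$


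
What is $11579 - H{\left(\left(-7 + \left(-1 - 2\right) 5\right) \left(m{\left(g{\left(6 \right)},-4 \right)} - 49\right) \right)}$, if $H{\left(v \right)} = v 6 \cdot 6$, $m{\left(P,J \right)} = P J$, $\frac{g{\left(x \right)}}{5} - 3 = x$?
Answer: $-169789$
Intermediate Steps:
$g{\left(x \right)} = 15 + 5 x$
$m{\left(P,J \right)} = J P$
$H{\left(v \right)} = 36 v$ ($H{\left(v \right)} = 6 v 6 = 36 v$)
$11579 - H{\left(\left(-7 + \left(-1 - 2\right) 5\right) \left(m{\left(g{\left(6 \right)},-4 \right)} - 49\right) \right)} = 11579 - 36 \left(-7 + \left(-1 - 2\right) 5\right) \left(- 4 \left(15 + 5 \cdot 6\right) - 49\right) = 11579 - 36 \left(-7 - 15\right) \left(- 4 \left(15 + 30\right) - 49\right) = 11579 - 36 \left(-7 - 15\right) \left(\left(-4\right) 45 - 49\right) = 11579 - 36 \left(- 22 \left(-180 - 49\right)\right) = 11579 - 36 \left(\left(-22\right) \left(-229\right)\right) = 11579 - 36 \cdot 5038 = 11579 - 181368 = -169789$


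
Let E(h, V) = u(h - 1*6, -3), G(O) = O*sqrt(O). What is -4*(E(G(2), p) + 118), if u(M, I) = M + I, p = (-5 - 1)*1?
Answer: -436 - 8*sqrt(2) ≈ -447.31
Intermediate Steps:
p = -6 (p = -6*1 = -6)
u(M, I) = I + M
G(O) = O**(3/2)
E(h, V) = -9 + h (E(h, V) = -3 + (h - 1*6) = -3 + (h - 6) = -3 + (-6 + h) = -9 + h)
-4*(E(G(2), p) + 118) = -4*((-9 + 2**(3/2)) + 118) = -4*((-9 + 2*sqrt(2)) + 118) = -4*(109 + 2*sqrt(2)) = -436 - 8*sqrt(2)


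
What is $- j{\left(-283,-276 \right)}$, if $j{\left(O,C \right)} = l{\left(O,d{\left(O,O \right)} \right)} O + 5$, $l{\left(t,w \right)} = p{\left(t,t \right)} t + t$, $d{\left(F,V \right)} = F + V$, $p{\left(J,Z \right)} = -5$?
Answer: $320351$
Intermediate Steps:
$l{\left(t,w \right)} = - 4 t$ ($l{\left(t,w \right)} = - 5 t + t = - 4 t$)
$j{\left(O,C \right)} = 5 - 4 O^{2}$ ($j{\left(O,C \right)} = - 4 O O + 5 = - 4 O^{2} + 5 = 5 - 4 O^{2}$)
$- j{\left(-283,-276 \right)} = - (5 - 4 \left(-283\right)^{2}) = - (5 - 320356) = \left(-1\right) \left(-320351\right) = 320351$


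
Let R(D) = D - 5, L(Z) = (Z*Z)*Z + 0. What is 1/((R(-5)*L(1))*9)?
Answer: -1/90 ≈ -0.011111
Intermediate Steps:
L(Z) = Z³ (L(Z) = Z²*Z + 0 = Z³ + 0 = Z³)
R(D) = -5 + D
1/((R(-5)*L(1))*9) = 1/(((-5 - 5)*1³)*9) = 1/(-10*1*9) = 1/(-10*9) = 1/(-90) = -1/90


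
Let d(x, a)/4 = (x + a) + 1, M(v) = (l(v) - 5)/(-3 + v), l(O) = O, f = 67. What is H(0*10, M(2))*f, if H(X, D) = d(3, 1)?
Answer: 1340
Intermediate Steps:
M(v) = (-5 + v)/(-3 + v) (M(v) = (v - 5)/(-3 + v) = (-5 + v)/(-3 + v))
d(x, a) = 4 + 4*a + 4*x (d(x, a) = 4*((x + a) + 1) = 4*((a + x) + 1) = 4*(1 + a + x) = 4 + 4*a + 4*x)
H(X, D) = 20 (H(X, D) = 4 + 4*1 + 4*3 = 4 + 4 + 12 = 20)
H(0*10, M(2))*f = 20*67 = 1340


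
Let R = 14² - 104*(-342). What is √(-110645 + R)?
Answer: I*√74881 ≈ 273.64*I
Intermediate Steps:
R = 35764 (R = 196 + 35568 = 35764)
√(-110645 + R) = √(-110645 + 35764) = √(-74881) = I*√74881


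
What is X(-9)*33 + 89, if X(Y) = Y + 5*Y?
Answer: -1693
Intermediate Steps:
X(Y) = 6*Y
X(-9)*33 + 89 = (6*(-9))*33 + 89 = -54*33 + 89 = -1782 + 89 = -1693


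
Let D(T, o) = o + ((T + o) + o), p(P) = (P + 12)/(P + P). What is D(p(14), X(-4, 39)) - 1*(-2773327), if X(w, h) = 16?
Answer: 38827263/14 ≈ 2.7734e+6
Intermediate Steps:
p(P) = (12 + P)/(2*P) (p(P) = (12 + P)/((2*P)) = (12 + P)*(1/(2*P)) = (12 + P)/(2*P))
D(T, o) = T + 3*o (D(T, o) = o + (T + 2*o) = T + 3*o)
D(p(14), X(-4, 39)) - 1*(-2773327) = ((1/2)*(12 + 14)/14 + 3*16) - 1*(-2773327) = ((1/2)*(1/14)*26 + 48) + 2773327 = (13/14 + 48) + 2773327 = 685/14 + 2773327 = 38827263/14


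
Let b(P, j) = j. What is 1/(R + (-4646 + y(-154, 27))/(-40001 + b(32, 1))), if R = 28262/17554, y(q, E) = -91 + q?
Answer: 351080000/608168307 ≈ 0.57727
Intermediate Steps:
R = 14131/8777 (R = 28262*(1/17554) = 14131/8777 ≈ 1.6100)
1/(R + (-4646 + y(-154, 27))/(-40001 + b(32, 1))) = 1/(14131/8777 + (-4646 + (-91 - 154))/(-40001 + 1)) = 1/(14131/8777 + (-4646 - 245)/(-40000)) = 1/(14131/8777 - 4891*(-1/40000)) = 1/(14131/8777 + 4891/40000) = 1/(608168307/351080000) = 351080000/608168307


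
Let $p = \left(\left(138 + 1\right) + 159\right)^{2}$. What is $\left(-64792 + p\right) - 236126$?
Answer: $-212114$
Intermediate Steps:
$p = 88804$ ($p = \left(139 + 159\right)^{2} = 298^{2} = 88804$)
$\left(-64792 + p\right) - 236126 = \left(-64792 + 88804\right) - 236126 = 24012 - 236126 = -212114$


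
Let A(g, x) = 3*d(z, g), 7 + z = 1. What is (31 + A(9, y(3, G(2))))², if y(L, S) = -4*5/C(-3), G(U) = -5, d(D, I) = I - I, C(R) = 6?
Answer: 961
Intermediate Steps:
z = -6 (z = -7 + 1 = -6)
d(D, I) = 0
y(L, S) = -10/3 (y(L, S) = -4/(6/5) = -4/(6*(⅕)) = -4/6/5 = -4*⅚ = -10/3)
A(g, x) = 0 (A(g, x) = 3*0 = 0)
(31 + A(9, y(3, G(2))))² = (31 + 0)² = 31² = 961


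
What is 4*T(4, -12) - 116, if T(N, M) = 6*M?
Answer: -404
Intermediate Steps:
4*T(4, -12) - 116 = 4*(6*(-12)) - 116 = 4*(-72) - 116 = -288 - 116 = -404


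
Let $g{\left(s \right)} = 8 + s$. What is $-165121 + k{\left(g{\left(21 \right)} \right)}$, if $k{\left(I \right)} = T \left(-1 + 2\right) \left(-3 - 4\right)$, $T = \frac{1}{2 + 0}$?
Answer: $- \frac{330249}{2} \approx -1.6512 \cdot 10^{5}$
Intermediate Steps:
$T = \frac{1}{2} \approx 0.5$
$k{\left(I \right)} = - \frac{7}{2}$ ($k{\left(I \right)} = \frac{-1 + 2}{2} \left(-3 - 4\right) = \frac{1}{2} \cdot 1 \left(-7\right) = \frac{1}{2} \left(-7\right) = - \frac{7}{2}$)
$-165121 + k{\left(g{\left(21 \right)} \right)} = -165121 - \frac{7}{2} = - \frac{330249}{2}$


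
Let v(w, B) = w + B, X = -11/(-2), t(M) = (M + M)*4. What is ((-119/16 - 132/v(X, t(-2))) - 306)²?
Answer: 1135487809/12544 ≈ 90520.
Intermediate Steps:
t(M) = 8*M (t(M) = (2*M)*4 = 8*M)
X = 11/2 (X = -11*(-½) = 11/2 ≈ 5.5000)
v(w, B) = B + w
((-119/16 - 132/v(X, t(-2))) - 306)² = ((-119/16 - 132/(8*(-2) + 11/2)) - 306)² = ((-119*1/16 - 132/(-16 + 11/2)) - 306)² = ((-119/16 - 132/(-21/2)) - 306)² = ((-119/16 - 132*(-2/21)) - 306)² = ((-119/16 + 88/7) - 306)² = (575/112 - 306)² = (-33697/112)² = 1135487809/12544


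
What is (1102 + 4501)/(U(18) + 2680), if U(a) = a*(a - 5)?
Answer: 5603/2914 ≈ 1.9228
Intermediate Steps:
U(a) = a*(-5 + a)
(1102 + 4501)/(U(18) + 2680) = (1102 + 4501)/(18*(-5 + 18) + 2680) = 5603/(18*13 + 2680) = 5603/(234 + 2680) = 5603/2914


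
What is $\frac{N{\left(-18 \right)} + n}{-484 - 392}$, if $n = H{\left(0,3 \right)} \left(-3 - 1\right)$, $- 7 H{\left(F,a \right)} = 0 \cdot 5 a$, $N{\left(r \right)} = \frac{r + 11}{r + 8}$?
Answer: $- \frac{7}{8760} \approx -0.00079909$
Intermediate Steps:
$N{\left(r \right)} = \frac{11 + r}{8 + r}$
$H{\left(F,a \right)} = 0$ ($H{\left(F,a \right)} = - \frac{0 \cdot 5 a}{7} = - \frac{0 a}{7} = \left(- \frac{1}{7}\right) 0 = 0$)
$n = 0$ ($n = 0 \left(-3 - 1\right) = 0 \left(-4\right) = 0$)
$\frac{N{\left(-18 \right)} + n}{-484 - 392} = \frac{\frac{11 - 18}{8 - 18} + 0}{-484 - 392} = \frac{\frac{1}{-10} \left(-7\right) + 0}{-876} = - \frac{\left(- \frac{1}{10}\right) \left(-7\right) + 0}{876} = - \frac{\frac{7}{10} + 0}{876} = \left(- \frac{1}{876}\right) \frac{7}{10} = - \frac{7}{8760}$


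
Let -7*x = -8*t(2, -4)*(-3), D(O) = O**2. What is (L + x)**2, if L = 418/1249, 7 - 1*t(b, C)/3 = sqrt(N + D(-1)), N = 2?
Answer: 416851100452/76440049 - 12889440*sqrt(3)/8743 ≈ 2899.8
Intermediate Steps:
t(b, C) = 21 - 3*sqrt(3) (t(b, C) = 21 - 3*sqrt(2 + (-1)**2) = 21 - 3*sqrt(2 + 1) = 21 - 3*sqrt(3))
L = 418/1249 (L = 418*(1/1249) = 418/1249 ≈ 0.33467)
x = -72 + 72*sqrt(3)/7 (x = -(-8*(21 - 3*sqrt(3)))*(-3)/7 = -(-168 + 24*sqrt(3))*(-3)/7 = -(504 - 72*sqrt(3))/7 = -72 + 72*sqrt(3)/7 ≈ -54.185)
(L + x)**2 = (418/1249 + (-72 + 72*sqrt(3)/7))**2 = (-89510/1249 + 72*sqrt(3)/7)**2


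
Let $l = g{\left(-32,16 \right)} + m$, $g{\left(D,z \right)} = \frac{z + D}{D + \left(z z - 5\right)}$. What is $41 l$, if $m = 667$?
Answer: $\frac{5988337}{219} \approx 27344.0$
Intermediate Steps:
$g{\left(D,z \right)} = \frac{D + z}{-5 + D + z^{2}}$ ($g{\left(D,z \right)} = \frac{D + z}{D + \left(z^{2} - 5\right)} = \frac{D + z}{D + \left(-5 + z^{2}\right)} = \frac{D + z}{-5 + D + z^{2}}$)
$l = \frac{146057}{219}$ ($l = \frac{-32 + 16}{-5 - 32 + 16^{2}} + 667 = \frac{1}{-5 - 32 + 256} \left(-16\right) + 667 = \frac{1}{219} \left(-16\right) + 667 = - \frac{16}{219} + 667 = \frac{146057}{219} \approx 666.93$)
$41 l = 41 \cdot \frac{146057}{219} = \frac{5988337}{219}$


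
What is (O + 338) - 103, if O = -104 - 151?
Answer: -20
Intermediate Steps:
O = -255
(O + 338) - 103 = (-255 + 338) - 103 = 83 - 103 = -20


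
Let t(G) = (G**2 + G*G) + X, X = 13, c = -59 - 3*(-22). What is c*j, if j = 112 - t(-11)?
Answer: -1001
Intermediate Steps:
c = 7 (c = -59 + 66 = 7)
t(G) = 13 + 2*G**2 (t(G) = (G**2 + G*G) + 13 = (G**2 + G**2) + 13 = 2*G**2 + 13 = 13 + 2*G**2)
j = -143 (j = 112 - (13 + 2*(-11)**2) = 112 - (13 + 2*121) = 112 - (13 + 242) = 112 - 1*255 = 112 - 255 = -143)
c*j = 7*(-143) = -1001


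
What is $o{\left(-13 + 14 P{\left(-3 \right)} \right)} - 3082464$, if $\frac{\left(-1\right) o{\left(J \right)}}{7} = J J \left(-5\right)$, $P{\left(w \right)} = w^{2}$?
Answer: $-2635549$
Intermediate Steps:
$o{\left(J \right)} = 35 J^{2}$ ($o{\left(J \right)} = - 7 J J \left(-5\right) = - 7 J^{2} \left(-5\right) = - 7 \left(- 5 J^{2}\right) = 35 J^{2}$)
$o{\left(-13 + 14 P{\left(-3 \right)} \right)} - 3082464 = 35 \left(-13 + 14 \left(-3\right)^{2}\right)^{2} - 3082464 = 35 \left(-13 + 14 \cdot 9\right)^{2} - 3082464 = 35 \left(-13 + 126\right)^{2} - 3082464 = 35 \cdot 113^{2} - 3082464 = 35 \cdot 12769 - 3082464 = 446915 - 3082464 = -2635549$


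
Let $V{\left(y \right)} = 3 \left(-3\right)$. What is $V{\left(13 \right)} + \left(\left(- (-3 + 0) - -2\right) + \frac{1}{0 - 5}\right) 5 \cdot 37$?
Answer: $879$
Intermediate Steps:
$V{\left(y \right)} = -9$
$V{\left(13 \right)} + \left(\left(- (-3 + 0) - -2\right) + \frac{1}{0 - 5}\right) 5 \cdot 37 = -9 + \left(\left(- (-3 + 0) - -2\right) + \frac{1}{0 - 5}\right) 5 \cdot 37 = -9 + \left(\left(\left(-1\right) \left(-3\right) + 2\right) + \frac{1}{-5}\right) 5 \cdot 37 = -9 + \left(\left(3 + 2\right) - \frac{1}{5}\right) 5 \cdot 37 = -9 + \left(5 - \frac{1}{5}\right) 5 \cdot 37 = -9 + \frac{24}{5} \cdot 5 \cdot 37 = -9 + 24 \cdot 37 = -9 + 888 = 879$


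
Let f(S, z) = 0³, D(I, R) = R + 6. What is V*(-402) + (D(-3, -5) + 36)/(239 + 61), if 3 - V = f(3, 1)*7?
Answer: -361763/300 ≈ -1205.9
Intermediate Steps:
D(I, R) = 6 + R
f(S, z) = 0
V = 3 (V = 3 - 0*7 = 3 - 1*0 = 3 + 0 = 3)
V*(-402) + (D(-3, -5) + 36)/(239 + 61) = 3*(-402) + ((6 - 5) + 36)/(239 + 61) = -1206 + (1 + 36)/300 = -1206 + 37*(1/300) = -1206 + 37/300 = -361763/300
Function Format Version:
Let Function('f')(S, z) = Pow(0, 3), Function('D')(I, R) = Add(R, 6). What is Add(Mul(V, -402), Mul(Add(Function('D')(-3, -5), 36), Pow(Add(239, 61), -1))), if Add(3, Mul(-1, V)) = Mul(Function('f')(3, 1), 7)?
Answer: Rational(-361763, 300) ≈ -1205.9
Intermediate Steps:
Function('D')(I, R) = Add(6, R)
Function('f')(S, z) = 0
V = 3 (V = Add(3, Mul(-1, Mul(0, 7))) = Add(3, Mul(-1, 0)) = Add(3, 0) = 3)
Add(Mul(V, -402), Mul(Add(Function('D')(-3, -5), 36), Pow(Add(239, 61), -1))) = Add(Mul(3, -402), Mul(Add(Add(6, -5), 36), Pow(Add(239, 61), -1))) = Add(-1206, Mul(Add(1, 36), Pow(300, -1))) = Add(-1206, Mul(37, Rational(1, 300))) = Add(-1206, Rational(37, 300)) = Rational(-361763, 300)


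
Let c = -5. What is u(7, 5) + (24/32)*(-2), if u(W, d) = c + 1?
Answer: -11/2 ≈ -5.5000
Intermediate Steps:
u(W, d) = -4 (u(W, d) = -5 + 1 = -4)
u(7, 5) + (24/32)*(-2) = -4 + (24/32)*(-2) = -4 + (24*(1/32))*(-2) = -4 + (¾)*(-2) = -4 - 3/2 = -11/2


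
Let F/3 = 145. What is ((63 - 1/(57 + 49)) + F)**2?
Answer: 2786467369/11236 ≈ 2.4799e+5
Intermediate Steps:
F = 435 (F = 3*145 = 435)
((63 - 1/(57 + 49)) + F)**2 = ((63 - 1/(57 + 49)) + 435)**2 = ((63 - 1/106) + 435)**2 = (6677/106 + 435)**2 = (52787/106)**2 = 2786467369/11236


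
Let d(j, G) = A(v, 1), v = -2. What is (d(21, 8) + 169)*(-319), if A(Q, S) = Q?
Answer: -53273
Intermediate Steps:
d(j, G) = -2
(d(21, 8) + 169)*(-319) = (-2 + 169)*(-319) = 167*(-319) = -53273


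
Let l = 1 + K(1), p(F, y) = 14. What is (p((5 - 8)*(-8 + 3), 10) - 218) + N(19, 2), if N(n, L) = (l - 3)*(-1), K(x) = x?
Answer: -203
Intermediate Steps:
l = 2 (l = 1 + 1 = 2)
N(n, L) = 1 (N(n, L) = (2 - 3)*(-1) = -1*(-1) = 1)
(p((5 - 8)*(-8 + 3), 10) - 218) + N(19, 2) = (14 - 218) + 1 = -204 + 1 = -203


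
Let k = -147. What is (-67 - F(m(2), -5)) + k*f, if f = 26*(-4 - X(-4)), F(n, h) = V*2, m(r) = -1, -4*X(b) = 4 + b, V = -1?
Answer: 15223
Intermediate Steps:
X(b) = -1 - b/4 (X(b) = -(4 + b)/4 = -1 - b/4)
F(n, h) = -2 (F(n, h) = -1*2 = -2)
f = -104 (f = 26*(-4 - (-1 - ¼*(-4))) = 26*(-4 - (-1 + 1)) = 26*(-4 - 1*0) = 26*(-4 + 0) = 26*(-4) = -104)
(-67 - F(m(2), -5)) + k*f = (-67 - 1*(-2)) - 147*(-104) = (-67 + 2) + 15288 = -65 + 15288 = 15223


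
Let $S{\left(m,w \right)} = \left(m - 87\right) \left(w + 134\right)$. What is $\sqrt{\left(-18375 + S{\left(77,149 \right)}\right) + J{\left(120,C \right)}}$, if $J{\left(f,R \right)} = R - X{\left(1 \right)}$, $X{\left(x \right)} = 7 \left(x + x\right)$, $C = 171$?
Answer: $2 i \sqrt{5262} \approx 145.08 i$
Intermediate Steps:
$S{\left(m,w \right)} = \left(-87 + m\right) \left(134 + w\right)$
$X{\left(x \right)} = 14 x$ ($X{\left(x \right)} = 7 \cdot 2 x = 14 x$)
$J{\left(f,R \right)} = -14 + R$ ($J{\left(f,R \right)} = R - 14 \cdot 1 = R - 14 = -14 + R$)
$\sqrt{\left(-18375 + S{\left(77,149 \right)}\right) + J{\left(120,C \right)}} = \sqrt{\left(-18375 + \left(-11658 - 12963 + 134 \cdot 77 + 77 \cdot 149\right)\right) + \left(-14 + 171\right)} = \sqrt{\left(-18375 + \left(-11658 - 12963 + 10318 + 11473\right)\right) + 157} = \sqrt{\left(-18375 - 2830\right) + 157} = \sqrt{-21205 + 157} = \sqrt{-21048} = 2 i \sqrt{5262}$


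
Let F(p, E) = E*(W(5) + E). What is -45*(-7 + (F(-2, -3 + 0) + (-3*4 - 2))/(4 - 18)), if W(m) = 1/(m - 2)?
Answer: 2070/7 ≈ 295.71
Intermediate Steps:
W(m) = 1/(-2 + m)
F(p, E) = E*(⅓ + E) (F(p, E) = E*(1/(-2 + 5) + E) = E*(1/3 + E) = E*(⅓ + E))
-45*(-7 + (F(-2, -3 + 0) + (-3*4 - 2))/(4 - 18)) = -45*(-7 + ((-3 + 0)*(⅓ + (-3 + 0)) + (-3*4 - 2))/(4 - 18)) = -45*(-7 + (-3*(⅓ - 3) + (-12 - 2))/(-14)) = -45*(-7 + (-3*(-8/3) - 14)*(-1/14)) = -45*(-7 + (8 - 14)*(-1/14)) = -45*(-7 - 6*(-1/14)) = -45*(-7 + 3/7) = -45*(-46/7) = 2070/7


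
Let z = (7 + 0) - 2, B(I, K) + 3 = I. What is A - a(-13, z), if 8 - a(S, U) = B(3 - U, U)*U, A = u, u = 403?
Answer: 370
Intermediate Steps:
B(I, K) = -3 + I
A = 403
z = 5 (z = 7 - 2 = 5)
a(S, U) = 8 + U² (a(S, U) = 8 - (-3 + (3 - U))*U = 8 - (-U)*U = 8 - (-1)*U² = 8 + U²)
A - a(-13, z) = 403 - (8 + 5²) = 403 - (8 + 25) = 403 - 1*33 = 403 - 33 = 370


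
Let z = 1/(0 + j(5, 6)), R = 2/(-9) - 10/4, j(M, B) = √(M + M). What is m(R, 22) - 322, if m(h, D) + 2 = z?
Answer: -324 + √10/10 ≈ -323.68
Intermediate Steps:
j(M, B) = √2*√M (j(M, B) = √(2*M) = √2*√M)
R = -49/18 (R = 2*(-⅑) - 10*¼ = -2/9 - 5/2 = -49/18 ≈ -2.7222)
z = √10/10 (z = 1/(0 + √2*√5) = 1/(0 + √10) = 1/(√10) = √10/10 ≈ 0.31623)
m(h, D) = -2 + √10/10
m(R, 22) - 322 = (-2 + √10/10) - 322 = -324 + √10/10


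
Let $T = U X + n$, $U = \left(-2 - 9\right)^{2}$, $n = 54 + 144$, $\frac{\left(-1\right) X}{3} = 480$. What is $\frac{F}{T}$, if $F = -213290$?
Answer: $\frac{9695}{7911} \approx 1.2255$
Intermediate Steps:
$X = -1440$ ($X = \left(-3\right) 480 = -1440$)
$n = 198$
$U = 121$ ($U = \left(-11\right)^{2} = 121$)
$T = -174042$ ($T = 121 \left(-1440\right) + 198 = -174240 + 198 = -174042$)
$\frac{F}{T} = - \frac{213290}{-174042} = \left(-213290\right) \left(- \frac{1}{174042}\right) = \frac{9695}{7911}$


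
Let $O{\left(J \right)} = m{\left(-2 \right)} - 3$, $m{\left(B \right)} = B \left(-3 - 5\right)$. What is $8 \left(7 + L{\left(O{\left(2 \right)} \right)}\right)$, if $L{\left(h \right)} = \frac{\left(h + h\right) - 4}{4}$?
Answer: $100$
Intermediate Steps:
$m{\left(B \right)} = - 8 B$ ($m{\left(B \right)} = B \left(-8\right) = - 8 B$)
$O{\left(J \right)} = 13$ ($O{\left(J \right)} = \left(-8\right) \left(-2\right) - 3 = 16 - 3 = 13$)
$L{\left(h \right)} = -1 + \frac{h}{2}$ ($L{\left(h \right)} = \left(2 h - 4\right) \frac{1}{4} = \left(-4 + 2 h\right) \frac{1}{4} = -1 + \frac{h}{2}$)
$8 \left(7 + L{\left(O{\left(2 \right)} \right)}\right) = 8 \left(7 + \left(-1 + \frac{1}{2} \cdot 13\right)\right) = 8 \left(7 + \left(-1 + \frac{13}{2}\right)\right) = 8 \left(7 + \frac{11}{2}\right) = 8 \cdot \frac{25}{2} = 100$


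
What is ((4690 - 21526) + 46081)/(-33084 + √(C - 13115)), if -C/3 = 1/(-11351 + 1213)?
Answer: -1961787307608/2219338313119 - 5849*I*√1347947131646/2219338313119 ≈ -0.88395 - 0.0030598*I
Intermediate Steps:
C = 3/10138 (C = -3/(-11351 + 1213) = -3/(-10138) = -3*(-1/10138) = 3/10138 ≈ 0.00029592)
((4690 - 21526) + 46081)/(-33084 + √(C - 13115)) = ((4690 - 21526) + 46081)/(-33084 + √(3/10138 - 13115)) = (-16836 + 46081)/(-33084 + √(-132959867/10138)) = 29245/(-33084 + I*√1347947131646/10138)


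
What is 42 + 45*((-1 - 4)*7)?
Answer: -1533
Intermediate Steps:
42 + 45*((-1 - 4)*7) = 42 + 45*(-5*7) = 42 + 45*(-35) = 42 - 1575 = -1533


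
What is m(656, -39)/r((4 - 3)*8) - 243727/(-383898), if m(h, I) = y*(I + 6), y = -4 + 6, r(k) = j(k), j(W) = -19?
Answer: 29968081/7294062 ≈ 4.1086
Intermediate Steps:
r(k) = -19
y = 2
m(h, I) = 12 + 2*I (m(h, I) = 2*(I + 6) = 2*(6 + I) = 12 + 2*I)
m(656, -39)/r((4 - 3)*8) - 243727/(-383898) = (12 + 2*(-39))/(-19) - 243727/(-383898) = (12 - 78)*(-1/19) - 243727*(-1/383898) = -66*(-1/19) + 243727/383898 = 66/19 + 243727/383898 = 29968081/7294062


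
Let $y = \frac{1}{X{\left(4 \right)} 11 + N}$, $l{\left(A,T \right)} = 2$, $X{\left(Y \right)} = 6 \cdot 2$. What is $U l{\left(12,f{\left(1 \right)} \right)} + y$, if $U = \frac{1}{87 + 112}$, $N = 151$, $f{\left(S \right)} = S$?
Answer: $\frac{765}{56317} \approx 0.013584$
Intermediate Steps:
$X{\left(Y \right)} = 12$
$U = \frac{1}{199} \approx 0.0050251$
$y = \frac{1}{283}$ ($y = \frac{1}{12 \cdot 11 + 151} = \frac{1}{132 + 151} = \frac{1}{283} \approx 0.0035336$)
$U l{\left(12,f{\left(1 \right)} \right)} + y = \frac{1}{199} \cdot 2 + \frac{1}{283} = \frac{2}{199} + \frac{1}{283} = \frac{765}{56317}$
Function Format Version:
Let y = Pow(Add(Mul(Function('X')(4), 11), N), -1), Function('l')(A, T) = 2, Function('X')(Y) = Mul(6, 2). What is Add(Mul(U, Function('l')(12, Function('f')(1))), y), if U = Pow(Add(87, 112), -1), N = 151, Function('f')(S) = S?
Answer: Rational(765, 56317) ≈ 0.013584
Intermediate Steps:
Function('X')(Y) = 12
U = Rational(1, 199) (U = Pow(199, -1) = Rational(1, 199) ≈ 0.0050251)
y = Rational(1, 283) (y = Pow(Add(Mul(12, 11), 151), -1) = Pow(Add(132, 151), -1) = Pow(283, -1) = Rational(1, 283) ≈ 0.0035336)
Add(Mul(U, Function('l')(12, Function('f')(1))), y) = Add(Mul(Rational(1, 199), 2), Rational(1, 283)) = Add(Rational(2, 199), Rational(1, 283)) = Rational(765, 56317)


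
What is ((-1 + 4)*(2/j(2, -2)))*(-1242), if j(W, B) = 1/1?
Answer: -7452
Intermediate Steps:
j(W, B) = 1
((-1 + 4)*(2/j(2, -2)))*(-1242) = ((-1 + 4)*(2/1))*(-1242) = (3*(2*1))*(-1242) = (3*2)*(-1242) = 6*(-1242) = -7452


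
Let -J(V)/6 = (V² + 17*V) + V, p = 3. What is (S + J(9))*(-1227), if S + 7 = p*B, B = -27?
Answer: 1896942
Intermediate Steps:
S = -88 (S = -7 + 3*(-27) = -7 - 81 = -88)
J(V) = -108*V - 6*V² (J(V) = -6*((V² + 17*V) + V) = -6*(V² + 18*V) = -108*V - 6*V²)
(S + J(9))*(-1227) = (-88 - 6*9*(18 + 9))*(-1227) = (-88 - 6*9*27)*(-1227) = (-88 - 1458)*(-1227) = -1546*(-1227) = 1896942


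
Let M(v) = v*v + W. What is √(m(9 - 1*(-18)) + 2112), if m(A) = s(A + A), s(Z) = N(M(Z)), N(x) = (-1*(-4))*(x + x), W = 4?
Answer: 8*√398 ≈ 159.60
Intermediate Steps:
M(v) = 4 + v² (M(v) = v*v + 4 = v² + 4 = 4 + v²)
N(x) = 8*x (N(x) = 4*(2*x) = 8*x)
s(Z) = 32 + 8*Z² (s(Z) = 8*(4 + Z²) = 32 + 8*Z²)
m(A) = 32 + 32*A² (m(A) = 32 + 8*(A + A)² = 32 + 8*(2*A)² = 32 + 8*(4*A²) = 32 + 32*A²)
√(m(9 - 1*(-18)) + 2112) = √((32 + 32*(9 - 1*(-18))²) + 2112) = √((32 + 32*(9 + 18)²) + 2112) = √((32 + 32*27²) + 2112) = √((32 + 32*729) + 2112) = √((32 + 23328) + 2112) = √(23360 + 2112) = √25472 = 8*√398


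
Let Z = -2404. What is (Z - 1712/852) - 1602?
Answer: -853706/213 ≈ -4008.0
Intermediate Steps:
(Z - 1712/852) - 1602 = (-2404 - 1712/852) - 1602 = (-2404 - 1712*1/852) - 1602 = (-2404 - 428/213) - 1602 = -512480/213 - 1602 = -853706/213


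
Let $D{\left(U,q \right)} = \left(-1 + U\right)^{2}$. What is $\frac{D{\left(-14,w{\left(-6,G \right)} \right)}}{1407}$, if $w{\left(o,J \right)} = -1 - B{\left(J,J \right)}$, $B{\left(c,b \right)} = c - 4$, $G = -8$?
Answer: $\frac{75}{469} \approx 0.15991$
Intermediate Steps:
$B{\left(c,b \right)} = -4 + c$ ($B{\left(c,b \right)} = c - 4 = -4 + c$)
$w{\left(o,J \right)} = 3 - J$ ($w{\left(o,J \right)} = -1 - \left(-4 + J\right) = 3 - J$)
$\frac{D{\left(-14,w{\left(-6,G \right)} \right)}}{1407} = \frac{\left(-1 - 14\right)^{2}}{1407} = \left(-15\right)^{2} \cdot \frac{1}{1407} = 225 \cdot \frac{1}{1407} = \frac{75}{469}$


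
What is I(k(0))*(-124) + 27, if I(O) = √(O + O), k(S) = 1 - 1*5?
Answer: 27 - 248*I*√2 ≈ 27.0 - 350.73*I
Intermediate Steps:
k(S) = -4 (k(S) = 1 - 5 = -4)
I(O) = √2*√O (I(O) = √(2*O) = √2*√O)
I(k(0))*(-124) + 27 = (√2*√(-4))*(-124) + 27 = (√2*(2*I))*(-124) + 27 = (2*I*√2)*(-124) + 27 = -248*I*√2 + 27 = 27 - 248*I*√2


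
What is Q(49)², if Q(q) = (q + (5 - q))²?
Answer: 625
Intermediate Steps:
Q(q) = 25 (Q(q) = 5² = 25)
Q(49)² = 25² = 625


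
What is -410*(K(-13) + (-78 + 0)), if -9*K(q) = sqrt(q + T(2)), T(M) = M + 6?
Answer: 31980 + 410*I*sqrt(5)/9 ≈ 31980.0 + 101.87*I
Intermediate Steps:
T(M) = 6 + M
K(q) = -sqrt(8 + q)/9 (K(q) = -sqrt(q + (6 + 2))/9 = -sqrt(q + 8)/9 = -sqrt(8 + q)/9)
-410*(K(-13) + (-78 + 0)) = -410*(-sqrt(8 - 13)/9 + (-78 + 0)) = -410*(-I*sqrt(5)/9 - 78) = -410*(-78 - I*sqrt(5)/9) = 31980 + 410*I*sqrt(5)/9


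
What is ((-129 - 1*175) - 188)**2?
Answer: 242064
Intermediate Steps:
((-129 - 1*175) - 188)**2 = ((-129 - 175) - 188)**2 = (-304 - 188)**2 = (-492)**2 = 242064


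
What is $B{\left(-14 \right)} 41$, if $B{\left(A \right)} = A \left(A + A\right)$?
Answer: $16072$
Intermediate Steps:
$B{\left(A \right)} = 2 A^{2}$ ($B{\left(A \right)} = A 2 A = 2 A^{2}$)
$B{\left(-14 \right)} 41 = 2 \left(-14\right)^{2} \cdot 41 = 2 \cdot 196 \cdot 41 = 392 \cdot 41 = 16072$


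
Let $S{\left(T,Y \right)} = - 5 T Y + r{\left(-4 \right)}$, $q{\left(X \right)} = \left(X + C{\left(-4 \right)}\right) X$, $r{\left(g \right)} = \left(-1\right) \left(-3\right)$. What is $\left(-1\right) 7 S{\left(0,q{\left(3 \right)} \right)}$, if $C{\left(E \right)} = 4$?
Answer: $-21$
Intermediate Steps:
$r{\left(g \right)} = 3$
$q{\left(X \right)} = X \left(4 + X\right)$ ($q{\left(X \right)} = \left(X + 4\right) X = \left(4 + X\right) X = X \left(4 + X\right)$)
$S{\left(T,Y \right)} = 3 - 5 T Y$ ($S{\left(T,Y \right)} = - 5 T Y + 3 = 3 - 5 T Y$)
$\left(-1\right) 7 S{\left(0,q{\left(3 \right)} \right)} = \left(-1\right) 7 \left(3 - 0 \cdot 3 \left(4 + 3\right)\right) = - 7 \left(3 - 0 \cdot 3 \cdot 7\right) = - 7 \left(3 - 0 \cdot 21\right) = - 7 \left(3 + 0\right) = \left(-7\right) 3 = -21$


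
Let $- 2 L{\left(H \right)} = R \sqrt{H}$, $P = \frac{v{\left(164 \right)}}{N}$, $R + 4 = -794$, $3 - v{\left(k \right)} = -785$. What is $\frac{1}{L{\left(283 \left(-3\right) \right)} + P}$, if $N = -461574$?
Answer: $- \frac{90930078}{7199066167206514717} - \frac{21251793108231 i \sqrt{849}}{7199066167206514717} \approx -1.2631 \cdot 10^{-11} - 8.6015 \cdot 10^{-5} i$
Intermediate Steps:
$v{\left(k \right)} = 788$ ($v{\left(k \right)} = 3 - -785 = 3 + 785 = 788$)
$R = -798$ ($R = -4 - 794 = -798$)
$P = - \frac{394}{230787}$ ($P = \frac{788}{-461574} = 788 \left(- \frac{1}{461574}\right) = - \frac{394}{230787} \approx -0.0017072$)
$L{\left(H \right)} = 399 \sqrt{H}$ ($L{\left(H \right)} = - \frac{\left(-798\right) \sqrt{H}}{2} = 399 \sqrt{H}$)
$\frac{1}{L{\left(283 \left(-3\right) \right)} + P} = \frac{1}{399 \sqrt{283 \left(-3\right)} - \frac{394}{230787}} = \frac{1}{399 \sqrt{-849} - \frac{394}{230787}} = \frac{1}{399 i \sqrt{849} - \frac{394}{230787}} = \frac{1}{- \frac{394}{230787} + 399 i \sqrt{849}}$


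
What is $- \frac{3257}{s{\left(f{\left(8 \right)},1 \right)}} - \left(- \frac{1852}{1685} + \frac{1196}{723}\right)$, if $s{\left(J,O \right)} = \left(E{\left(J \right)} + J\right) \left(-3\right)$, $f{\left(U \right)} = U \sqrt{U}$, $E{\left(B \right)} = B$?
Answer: $- \frac{676264}{1218255} + \frac{3257 \sqrt{2}}{192} \approx 23.435$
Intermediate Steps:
$f{\left(U \right)} = U^{\frac{3}{2}}$
$s{\left(J,O \right)} = - 6 J$ ($s{\left(J,O \right)} = \left(J + J\right) \left(-3\right) = 2 J \left(-3\right) = - 6 J$)
$- \frac{3257}{s{\left(f{\left(8 \right)},1 \right)}} - \left(- \frac{1852}{1685} + \frac{1196}{723}\right) = - \frac{3257}{\left(-6\right) 8^{\frac{3}{2}}} - \left(- \frac{1852}{1685} + \frac{1196}{723}\right) = - \frac{3257}{\left(-6\right) 16 \sqrt{2}} - \frac{676264}{1218255} = - \frac{3257}{\left(-96\right) \sqrt{2}} + \left(\frac{1852}{1685} - \frac{1196}{723}\right) = - 3257 \left(- \frac{\sqrt{2}}{192}\right) - \frac{676264}{1218255} = \frac{3257 \sqrt{2}}{192} - \frac{676264}{1218255} = - \frac{676264}{1218255} + \frac{3257 \sqrt{2}}{192}$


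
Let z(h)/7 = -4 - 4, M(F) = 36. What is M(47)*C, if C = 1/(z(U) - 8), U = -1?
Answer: -9/16 ≈ -0.56250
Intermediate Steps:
z(h) = -56 (z(h) = 7*(-4 - 4) = 7*(-8) = -56)
C = -1/64 (C = 1/(-56 - 8) = 1/(-64) = -1/64 ≈ -0.015625)
M(47)*C = 36*(-1/64) = -9/16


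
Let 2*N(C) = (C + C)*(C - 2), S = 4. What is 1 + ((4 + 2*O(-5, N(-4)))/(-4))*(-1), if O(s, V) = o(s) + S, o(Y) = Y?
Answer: 3/2 ≈ 1.5000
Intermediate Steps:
N(C) = C*(-2 + C) (N(C) = ((C + C)*(C - 2))/2 = ((2*C)*(-2 + C))/2 = (2*C*(-2 + C))/2 = C*(-2 + C))
O(s, V) = 4 + s (O(s, V) = s + 4 = 4 + s)
1 + ((4 + 2*O(-5, N(-4)))/(-4))*(-1) = 1 + ((4 + 2*(4 - 5))/(-4))*(-1) = 1 + ((4 + 2*(-1))*(-1/4))*(-1) = 1 + ((4 - 2)*(-1/4))*(-1) = 1 + (2*(-1/4))*(-1) = 1 - 1/2*(-1) = 1 + 1/2 = 3/2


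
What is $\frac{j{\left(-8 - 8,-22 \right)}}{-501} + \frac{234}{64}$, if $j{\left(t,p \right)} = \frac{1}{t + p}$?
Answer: $\frac{1113739}{304608} \approx 3.6563$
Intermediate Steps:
$j{\left(t,p \right)} = \frac{1}{p + t}$
$\frac{j{\left(-8 - 8,-22 \right)}}{-501} + \frac{234}{64} = \frac{1}{\left(-22 - 16\right) \left(-501\right)} + \frac{234}{64} = \frac{1}{-22 - 16} \left(- \frac{1}{501}\right) + 234 \cdot \frac{1}{64} = \frac{1}{-38} \left(- \frac{1}{501}\right) + \frac{117}{32} = \left(- \frac{1}{38}\right) \left(- \frac{1}{501}\right) + \frac{117}{32} = \frac{1}{19038} + \frac{117}{32} = \frac{1113739}{304608}$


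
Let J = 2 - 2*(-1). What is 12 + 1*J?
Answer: 16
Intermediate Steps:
J = 4 (J = 2 + 2 = 4)
12 + 1*J = 12 + 1*4 = 12 + 4 = 16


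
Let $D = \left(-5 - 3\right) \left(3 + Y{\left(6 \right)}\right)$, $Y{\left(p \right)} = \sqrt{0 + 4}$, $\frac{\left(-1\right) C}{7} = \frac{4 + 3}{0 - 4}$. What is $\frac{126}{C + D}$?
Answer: $- \frac{168}{37} \approx -4.5405$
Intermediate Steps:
$C = \frac{49}{4}$ ($C = - 7 \frac{4 + 3}{0 - 4} = - 7 \frac{7}{-4} = - 7 \cdot 7 \left(- \frac{1}{4}\right) = \left(-7\right) \left(- \frac{7}{4}\right) = \frac{49}{4} \approx 12.25$)
$Y{\left(p \right)} = 2$ ($Y{\left(p \right)} = \sqrt{4} = 2$)
$D = -40$ ($D = \left(-5 - 3\right) \left(3 + 2\right) = \left(-8\right) 5 = -40$)
$\frac{126}{C + D} = \frac{126}{\frac{49}{4} - 40} = \frac{126}{- \frac{111}{4}} = 126 \left(- \frac{4}{111}\right) = - \frac{168}{37}$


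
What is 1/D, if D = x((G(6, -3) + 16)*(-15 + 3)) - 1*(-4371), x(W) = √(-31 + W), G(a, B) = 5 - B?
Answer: 4371/19105960 - I*√319/19105960 ≈ 0.00022878 - 9.3482e-7*I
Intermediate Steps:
D = 4371 + I*√319 (D = √(-31 + ((5 - 1*(-3)) + 16)*(-15 + 3)) - 1*(-4371) = √(-31 + ((5 + 3) + 16)*(-12)) + 4371 = √(-31 + (8 + 16)*(-12)) + 4371 = √(-31 + 24*(-12)) + 4371 = √(-31 - 288) + 4371 = √(-319) + 4371 = I*√319 + 4371 = 4371 + I*√319 ≈ 4371.0 + 17.861*I)
1/D = 1/(4371 + I*√319)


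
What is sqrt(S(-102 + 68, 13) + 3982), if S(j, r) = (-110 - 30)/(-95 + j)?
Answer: sqrt(66282522)/129 ≈ 63.112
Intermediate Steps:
S(j, r) = -140/(-95 + j)
sqrt(S(-102 + 68, 13) + 3982) = sqrt(-140/(-95 + (-102 + 68)) + 3982) = sqrt(-140/(-95 - 34) + 3982) = sqrt(-140/(-129) + 3982) = sqrt(-140*(-1/129) + 3982) = sqrt(140/129 + 3982) = sqrt(513818/129) = sqrt(66282522)/129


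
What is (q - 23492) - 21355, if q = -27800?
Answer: -72647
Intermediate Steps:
(q - 23492) - 21355 = (-27800 - 23492) - 21355 = -51292 - 21355 = -72647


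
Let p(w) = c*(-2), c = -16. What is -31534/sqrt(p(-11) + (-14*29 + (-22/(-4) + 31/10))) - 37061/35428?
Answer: -37061/35428 + 31534*I*sqrt(1015)/609 ≈ -1.0461 + 1649.7*I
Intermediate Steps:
p(w) = 32 (p(w) = -16*(-2) = 32)
-31534/sqrt(p(-11) + (-14*29 + (-22/(-4) + 31/10))) - 37061/35428 = -31534/sqrt(32 + (-14*29 + (-22/(-4) + 31/10))) - 37061/35428 = -31534/sqrt(32 + (-406 + (-22*(-1/4) + 31*(1/10)))) - 37061*1/35428 = -31534/sqrt(32 + (-406 + (11/2 + 31/10))) - 37061/35428 = -31534/sqrt(32 + (-406 + 43/5)) - 37061/35428 = -31534/sqrt(32 - 1987/5) - 37061/35428 = -31534*(-I*sqrt(1015)/609) - 37061/35428 = -(-31534)*I*sqrt(1015)/609 - 37061/35428 = 31534*I*sqrt(1015)/609 - 37061/35428 = -37061/35428 + 31534*I*sqrt(1015)/609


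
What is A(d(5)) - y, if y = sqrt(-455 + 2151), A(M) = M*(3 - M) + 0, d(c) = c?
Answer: -10 - 4*sqrt(106) ≈ -51.182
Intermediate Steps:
A(M) = M*(3 - M)
y = 4*sqrt(106) (y = sqrt(1696) = 4*sqrt(106) ≈ 41.182)
A(d(5)) - y = 5*(3 - 1*5) - 4*sqrt(106) = 5*(3 - 5) - 4*sqrt(106) = 5*(-2) - 4*sqrt(106) = -10 - 4*sqrt(106)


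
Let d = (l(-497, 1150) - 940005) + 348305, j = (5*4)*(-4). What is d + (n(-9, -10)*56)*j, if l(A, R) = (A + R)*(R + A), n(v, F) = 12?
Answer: -219051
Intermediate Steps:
l(A, R) = (A + R)**2 (l(A, R) = (A + R)*(A + R) = (A + R)**2)
j = -80 (j = 20*(-4) = -80)
d = -165291 (d = ((-497 + 1150)**2 - 940005) + 348305 = (653**2 - 940005) + 348305 = (426409 - 940005) + 348305 = -513596 + 348305 = -165291)
d + (n(-9, -10)*56)*j = -165291 + (12*56)*(-80) = -165291 + 672*(-80) = -165291 - 53760 = -219051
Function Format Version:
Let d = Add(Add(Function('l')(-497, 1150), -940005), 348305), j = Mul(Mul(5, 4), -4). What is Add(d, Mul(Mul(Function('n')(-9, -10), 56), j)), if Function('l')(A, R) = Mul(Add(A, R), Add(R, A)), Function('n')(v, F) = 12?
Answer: -219051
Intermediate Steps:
Function('l')(A, R) = Pow(Add(A, R), 2) (Function('l')(A, R) = Mul(Add(A, R), Add(A, R)) = Pow(Add(A, R), 2))
j = -80 (j = Mul(20, -4) = -80)
d = -165291 (d = Add(Add(Pow(Add(-497, 1150), 2), -940005), 348305) = Add(Add(Pow(653, 2), -940005), 348305) = Add(Add(426409, -940005), 348305) = Add(-513596, 348305) = -165291)
Add(d, Mul(Mul(Function('n')(-9, -10), 56), j)) = Add(-165291, Mul(Mul(12, 56), -80)) = Add(-165291, Mul(672, -80)) = Add(-165291, -53760) = -219051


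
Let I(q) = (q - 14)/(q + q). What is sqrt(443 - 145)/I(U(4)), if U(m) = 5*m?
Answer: 20*sqrt(298)/3 ≈ 115.08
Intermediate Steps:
I(q) = (-14 + q)/(2*q) (I(q) = (-14 + q)/((2*q)) = (-14 + q)*(1/(2*q)) = (-14 + q)/(2*q))
sqrt(443 - 145)/I(U(4)) = sqrt(443 - 145)/(((-14 + 5*4)/(2*((5*4))))) = sqrt(298)/(((1/2)*(-14 + 20)/20)) = sqrt(298)/(((1/2)*(1/20)*6)) = sqrt(298)/(3/20) = sqrt(298)*(20/3) = 20*sqrt(298)/3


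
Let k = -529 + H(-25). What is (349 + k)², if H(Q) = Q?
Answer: 42025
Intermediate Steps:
k = -554 (k = -529 - 25 = -554)
(349 + k)² = (349 - 554)² = (-205)² = 42025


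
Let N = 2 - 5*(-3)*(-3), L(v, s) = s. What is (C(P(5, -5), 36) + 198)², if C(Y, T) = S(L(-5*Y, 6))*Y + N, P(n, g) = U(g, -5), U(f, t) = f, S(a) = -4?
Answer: 30625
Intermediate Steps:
N = -43 (N = 2 + 15*(-3) = 2 - 45 = -43)
P(n, g) = g
C(Y, T) = -43 - 4*Y (C(Y, T) = -4*Y - 43 = -43 - 4*Y)
(C(P(5, -5), 36) + 198)² = ((-43 - 4*(-5)) + 198)² = ((-43 + 20) + 198)² = (-23 + 198)² = 175² = 30625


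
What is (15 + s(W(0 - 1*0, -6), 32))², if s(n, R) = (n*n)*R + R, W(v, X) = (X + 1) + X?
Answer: 15358561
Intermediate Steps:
W(v, X) = 1 + 2*X (W(v, X) = (1 + X) + X = 1 + 2*X)
s(n, R) = R + R*n² (s(n, R) = n²*R + R = R*n² + R = R + R*n²)
(15 + s(W(0 - 1*0, -6), 32))² = (15 + 32*(1 + (1 + 2*(-6))²))² = (15 + 32*(1 + (1 - 12)²))² = (15 + 32*(1 + (-11)²))² = (15 + 32*(1 + 121))² = (15 + 32*122)² = (15 + 3904)² = 3919² = 15358561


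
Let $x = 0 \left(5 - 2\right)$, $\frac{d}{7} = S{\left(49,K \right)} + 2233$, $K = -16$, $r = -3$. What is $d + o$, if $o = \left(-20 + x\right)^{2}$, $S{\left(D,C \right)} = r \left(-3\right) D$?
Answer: $19118$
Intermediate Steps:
$S{\left(D,C \right)} = 9 D$ ($S{\left(D,C \right)} = \left(-3\right) \left(-3\right) D = 9 D$)
$d = 18718$ ($d = 7 \left(9 \cdot 49 + 2233\right) = 7 \left(441 + 2233\right) = 7 \cdot 2674 = 18718$)
$x = 0$ ($x = 0 \cdot 3 = 0$)
$o = 400$ ($o = \left(-20 + 0\right)^{2} = \left(-20\right)^{2} = 400$)
$d + o = 18718 + 400 = 19118$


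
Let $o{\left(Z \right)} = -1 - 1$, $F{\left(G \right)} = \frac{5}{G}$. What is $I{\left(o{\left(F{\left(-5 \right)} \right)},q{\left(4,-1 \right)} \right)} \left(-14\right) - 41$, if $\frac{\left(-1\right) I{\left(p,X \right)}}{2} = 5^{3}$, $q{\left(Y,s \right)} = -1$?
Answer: $3459$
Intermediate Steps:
$o{\left(Z \right)} = -2$ ($o{\left(Z \right)} = -1 - 1 = -2$)
$I{\left(p,X \right)} = -250$ ($I{\left(p,X \right)} = - 2 \cdot 5^{3} = \left(-2\right) 125 = -250$)
$I{\left(o{\left(F{\left(-5 \right)} \right)},q{\left(4,-1 \right)} \right)} \left(-14\right) - 41 = \left(-250\right) \left(-14\right) - 41 = 3500 - 41 = 3459$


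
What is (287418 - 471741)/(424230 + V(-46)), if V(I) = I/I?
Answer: -184323/424231 ≈ -0.43449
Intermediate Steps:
V(I) = 1
(287418 - 471741)/(424230 + V(-46)) = (287418 - 471741)/(424230 + 1) = -184323/424231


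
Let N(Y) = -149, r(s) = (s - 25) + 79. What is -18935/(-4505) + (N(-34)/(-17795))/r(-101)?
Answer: 3167180006/753564865 ≈ 4.2029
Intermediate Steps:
r(s) = 54 + s (r(s) = (-25 + s) + 79 = 54 + s)
-18935/(-4505) + (N(-34)/(-17795))/r(-101) = -18935/(-4505) + (-149/(-17795))/(54 - 101) = -18935*(-1/4505) - 149*(-1/17795)/(-47) = 3787/901 + (149/17795)*(-1/47) = 3787/901 - 149/836365 = 3167180006/753564865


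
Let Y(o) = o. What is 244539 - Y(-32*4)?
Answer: 244667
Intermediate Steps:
244539 - Y(-32*4) = 244539 - (-32)*4 = 244539 - 1*(-128) = 244539 + 128 = 244667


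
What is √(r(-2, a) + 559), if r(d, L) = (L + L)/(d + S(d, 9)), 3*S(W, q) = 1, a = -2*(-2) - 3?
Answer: √13945/5 ≈ 23.618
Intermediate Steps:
a = 1 (a = 4 - 3 = 1)
S(W, q) = ⅓ (S(W, q) = (⅓)*1 = ⅓)
r(d, L) = 2*L/(⅓ + d) (r(d, L) = (L + L)/(d + ⅓) = (2*L)/(⅓ + d) = 2*L/(⅓ + d))
√(r(-2, a) + 559) = √(6*1/(1 + 3*(-2)) + 559) = √(6*1/(1 - 6) + 559) = √(6*1/(-5) + 559) = √(6*1*(-⅕) + 559) = √(-6/5 + 559) = √(2789/5) = √13945/5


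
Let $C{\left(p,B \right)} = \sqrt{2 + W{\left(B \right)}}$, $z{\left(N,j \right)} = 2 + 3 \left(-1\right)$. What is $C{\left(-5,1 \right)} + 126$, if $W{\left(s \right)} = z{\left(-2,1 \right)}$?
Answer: $127$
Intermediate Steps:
$z{\left(N,j \right)} = -1$ ($z{\left(N,j \right)} = 2 - 3 = -1$)
$W{\left(s \right)} = -1$
$C{\left(p,B \right)} = 1$ ($C{\left(p,B \right)} = \sqrt{2 - 1} = \sqrt{1} = 1$)
$C{\left(-5,1 \right)} + 126 = 1 + 126 = 127$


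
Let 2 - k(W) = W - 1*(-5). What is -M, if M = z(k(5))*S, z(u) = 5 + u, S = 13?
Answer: 39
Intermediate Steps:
k(W) = -3 - W (k(W) = 2 - (W - 1*(-5)) = 2 - (W + 5) = 2 - (5 + W) = 2 + (-5 - W) = -3 - W)
M = -39 (M = (5 + (-3 - 1*5))*13 = (5 + (-3 - 5))*13 = (5 - 8)*13 = -3*13 = -39)
-M = -1*(-39) = 39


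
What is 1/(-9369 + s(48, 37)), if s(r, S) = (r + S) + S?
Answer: -1/9247 ≈ -0.00010814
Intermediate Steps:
s(r, S) = r + 2*S (s(r, S) = (S + r) + S = r + 2*S)
1/(-9369 + s(48, 37)) = 1/(-9369 + (48 + 2*37)) = 1/(-9369 + (48 + 74)) = 1/(-9369 + 122) = 1/(-9247) = -1/9247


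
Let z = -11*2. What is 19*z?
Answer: -418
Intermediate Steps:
z = -22
19*z = 19*(-22) = -418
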